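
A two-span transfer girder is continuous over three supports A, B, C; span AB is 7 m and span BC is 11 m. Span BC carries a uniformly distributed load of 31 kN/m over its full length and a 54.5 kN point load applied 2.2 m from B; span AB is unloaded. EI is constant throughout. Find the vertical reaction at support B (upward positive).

Insert a hinge at B; M_B is the redundant, and each span becomes simply supported.
Rotations at B on the released spans (each span's end-slope, ×1/EI):
  span BC: UDL 31: wL³/(24EI) = 1719/EI
  span BC: point load 54.5 at a = 2.2: Pab(L + b)/(6LEI) = 316.5/EI
  relative rotation θ_0 = (0 + 2036)/EI = 2036/EI
A unit hogging moment at B produces rotation L₁/(3EI) + L₂/(3EI) = 6/EI.
Slope continuity at B: θ_0 = M_B·6/EI, so M_B = 2036/6 = 339.3 kN·m (hogging).
Span AB, ΣM about A with M_B applied at B: R_B^{AB}·7 = 0 + 339.3, so R_B^{AB} = 48.47 kN and R_A = 0 − 48.47 = -48.47 kN.
Span BC, ΣM about C: R_B^{BC}·11 = 2355 + 339.3, so R_B^{BC} = 244.9 kN and R_C = 395.5 − 244.9 = 150.6 kN.
R_B = 48.47 + 244.9 = 293.4 kN.

R_B = 293.4 kN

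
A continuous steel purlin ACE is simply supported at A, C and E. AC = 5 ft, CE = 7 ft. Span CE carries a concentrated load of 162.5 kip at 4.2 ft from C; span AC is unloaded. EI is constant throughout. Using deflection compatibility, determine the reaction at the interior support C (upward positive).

R_C = 103.2 kip

Release continuity at C by inserting a hinge; the redundant is the internal moment M_C. The primary structure is two simply-supported spans AC and CE.
End slopes at the hinge C, treating each span as simply supported:
  span CE: point load 162.5 at a = 4.2: Pab(L + b)/(6LEI) = 445.9/EI
  relative rotation θ_0 = (0 + 445.9)/EI = 445.9/EI
A unit hogging moment at C produces rotation L₁/(3EI) + L₂/(3EI) = 4/EI.
Compatibility: M_C·(L₁+L₂)/(3EI) = θ_0, giving M_C = 111.5 kip·ft (hogging).
Span AC, ΣM about A with M_C applied at C: R_C^{AC}·5 = 0 + 111.5, so R_C^{AC} = 22.3 kip and R_A = 0 − 22.3 = -22.3 kip.
Span CE, ΣM about E: R_C^{CE}·7 = 455 + 111.5, so R_C^{CE} = 80.92 kip and R_E = 162.5 − 80.92 = 81.58 kip.
R_C = 22.3 + 80.92 = 103.2 kip.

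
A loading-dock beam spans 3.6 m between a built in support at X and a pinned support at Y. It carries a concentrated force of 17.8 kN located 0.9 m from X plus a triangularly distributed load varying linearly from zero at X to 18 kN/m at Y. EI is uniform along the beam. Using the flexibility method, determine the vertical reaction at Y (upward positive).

R_Y = 19.35 kN

Choose R_Y as the redundant. The primary structure is the cantilever fixed at X.
Downward deflection at the released point Y due to the loads:
  point load 17.8 at a = 0.9: Pa²(3L − a)/(6EI) = 23.79/EI
  triangular load, peak 18 at the free end: 11w₀L⁴/(120EI) = 277.1/EI
  δ_0 = 300.9/EI
Flexibility coefficient — unit upward force at Y: δ_{YY} = L³/(3EI) = 15.55/EI.
The prop prevents deflection at Y: R_Y = δ_0/δ_{YY} = 300.9/15.55 = 19.35 kN.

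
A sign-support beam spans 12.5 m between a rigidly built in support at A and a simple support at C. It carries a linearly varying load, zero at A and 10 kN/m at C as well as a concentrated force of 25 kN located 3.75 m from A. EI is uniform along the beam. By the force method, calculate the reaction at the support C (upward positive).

Take the reaction at C as the redundant and release it; the primary structure is a cantilever fixed at A.
Primary-structure tip deflection at C by superposition:
  triangular load, peak 10 at the free end: 11w₀L⁴/(120EI) = 22380/EI
  point load 25 at a = 3.75: Pa²(3L − a)/(6EI) = 1978/EI
  δ_0 = 24357/EI
Tip deflection under a unit load at C: L³/(3EI) = 651/EI.
Compatibility at C: δ_0 − R_C·δ_{CC} = 0, so R_C = 24357/651 = 37.41 kN.

R_C = 37.41 kN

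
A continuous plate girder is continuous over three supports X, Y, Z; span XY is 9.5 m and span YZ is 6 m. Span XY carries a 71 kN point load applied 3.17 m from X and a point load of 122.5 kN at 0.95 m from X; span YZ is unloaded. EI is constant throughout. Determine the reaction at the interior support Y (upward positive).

R_Y = 62.21 kN

Take M_Y as the redundant. Released structure: two simple spans XY and YZ with a hinge at Y.
Discontinuity in slope at Y on the released structure — sum the simple-span end rotations:
  span XY: point load 71 at a = 3.17: Pab(L + a)/(6LEI) = 316.7/EI
  span XY: point load 122.5 at a = 0.95: Pab(L + a)/(6LEI) = 182.4/EI
  relative rotation θ_0 = (499.1 + 0)/EI = 499.1/EI
A unit hogging moment at Y produces rotation L₁/(3EI) + L₂/(3EI) = 5.167/EI.
Compatibility: M_Y·(L₁+L₂)/(3EI) = θ_0, giving M_Y = 96.6 kN·m (hogging).
Span XY, ΣM about X with M_Y applied at Y: R_Y^{XY}·9.5 = 341.4 + 96.6, so R_Y^{XY} = 46.11 kN and R_X = 193.5 − 46.11 = 147.4 kN.
Span YZ, ΣM about Z: R_Y^{YZ}·6 = 0 + 96.6, so R_Y^{YZ} = 16.1 kN and R_Z = 0 − 16.1 = -16.1 kN.
R_Y = 46.11 + 16.1 = 62.21 kN.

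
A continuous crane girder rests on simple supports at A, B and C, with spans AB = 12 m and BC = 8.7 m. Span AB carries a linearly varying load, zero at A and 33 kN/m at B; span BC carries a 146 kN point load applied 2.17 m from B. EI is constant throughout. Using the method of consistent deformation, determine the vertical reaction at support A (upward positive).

R_A = 43.41 kN

Take M_B as the redundant. Released structure: two simple spans AB and BC with a hinge at B.
End slopes at the hinge B, treating each span as simply supported:
  span AB: triangular load, peak 33: w₀L³/(45EI) = 1267/EI
  span BC: point load 146 at a = 2.17: Pab(L + b)/(6LEI) = 603.6/EI
  relative rotation θ_0 = (1267 + 603.6)/EI = 1871/EI
A unit hogging moment at B produces rotation L₁/(3EI) + L₂/(3EI) = 6.9/EI.
Compatibility: M_B·(L₁+L₂)/(3EI) = θ_0, giving M_B = 271.1 kN·m (hogging).
Span AB, ΣM about A with M_B applied at B: R_B^{AB}·12 = 1584 + 271.1, so R_B^{AB} = 154.6 kN and R_A = 198 − 154.6 = 43.41 kN.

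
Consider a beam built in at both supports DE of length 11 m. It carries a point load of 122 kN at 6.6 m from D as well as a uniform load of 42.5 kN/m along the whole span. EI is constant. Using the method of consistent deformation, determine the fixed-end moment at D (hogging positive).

Take the two fixed-end moments M_D, M_E as redundants; the released structure is the simple span DE.
Simple-span end rotations at D and E under the given loads:
  at D: point load 122 at a = 6.6: Pab(L + b)/(6LEI) = 826.7/EI
  at E: point load 122 at a = 6.6: Pab(L + a)/(6LEI) = 944.8/EI
  at D: UDL 42.5: wL³/(24EI) = 2357/EI
  at E: UDL 42.5: wL³/(24EI) = 2357/EI
  θ_D0 = 3184/EI,  θ_E0 = 3302/EI
Flexibility coefficients: a unit moment at one end gives L/(3EI) there and L/(6EI) at the far end, so f₁₁ = f₂₂ = 3.667/EI and f₁₂ = f₂₁ = 1.833/EI.
Compatibility — zero rotation at each built-in end:
  3.667 M_D + 1.833 M_E = 3184
  1.833 M_D + 3.667 M_E = 3302
Solving the pair gives M_D = 557.4 kN·m and M_E = 621.8 kN·m (hogging).

M_D = 557.4 kN·m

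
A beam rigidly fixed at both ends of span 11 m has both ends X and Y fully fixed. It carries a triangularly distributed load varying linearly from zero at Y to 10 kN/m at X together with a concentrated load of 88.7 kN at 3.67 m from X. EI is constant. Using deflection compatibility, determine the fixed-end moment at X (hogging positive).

M_X = 205 kN·m

Take the two fixed-end moments M_X, M_Y as redundants; the released structure is the simple span XY.
End rotations of the released simple span under the applied load (×1/EI):
  at X: triangular load, peak 10: w₀L³/(45EI) = 295.8/EI
  at Y: triangular load, peak 10: 7w₀L³/(360EI) = 258.8/EI
  at X: point load 88.7 at a = 3.67: Pab(L + b)/(6LEI) = 662.7/EI
  at Y: point load 88.7 at a = 3.67: Pab(L + a)/(6LEI) = 530.4/EI
  θ_X0 = 958.5/EI,  θ_Y0 = 789.2/EI
Flexibility coefficients: a unit moment at one end gives L/(3EI) there and L/(6EI) at the far end, so f₁₁ = f₂₂ = 3.667/EI and f₁₂ = f₂₁ = 1.833/EI.
Compatibility — zero rotation at each built-in end:
  3.667 M_X + 1.833 M_Y = 958.5
  1.833 M_X + 3.667 M_Y = 789.2
Solving the pair gives M_X = 205 kN·m and M_Y = 112.7 kN·m (hogging).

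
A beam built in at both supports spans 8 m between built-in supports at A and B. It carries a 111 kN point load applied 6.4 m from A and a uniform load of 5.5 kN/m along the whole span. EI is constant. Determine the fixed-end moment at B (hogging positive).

Take the two fixed-end moments M_A, M_B as redundants; the released structure is the simple span AB.
Simple-span end rotations at A and B under the given loads:
  at A: point load 111 at a = 6.4: Pab(L + b)/(6LEI) = 227.3/EI
  at B: point load 111 at a = 6.4: Pab(L + a)/(6LEI) = 341/EI
  at A: UDL 5.5: wL³/(24EI) = 117.3/EI
  at B: UDL 5.5: wL³/(24EI) = 117.3/EI
  θ_A0 = 344.7/EI,  θ_B0 = 458.3/EI
Flexibility coefficients: a unit moment at one end gives L/(3EI) there and L/(6EI) at the far end, so f₁₁ = f₂₂ = 2.667/EI and f₁₂ = f₂₁ = 1.333/EI.
Compatibility — zero rotation at each built-in end:
  2.667 M_A + 1.333 M_B = 344.7
  1.333 M_A + 2.667 M_B = 458.3
Solving the pair gives M_A = 57.75 kN·m and M_B = 143 kN·m (hogging).

M_B = 143 kN·m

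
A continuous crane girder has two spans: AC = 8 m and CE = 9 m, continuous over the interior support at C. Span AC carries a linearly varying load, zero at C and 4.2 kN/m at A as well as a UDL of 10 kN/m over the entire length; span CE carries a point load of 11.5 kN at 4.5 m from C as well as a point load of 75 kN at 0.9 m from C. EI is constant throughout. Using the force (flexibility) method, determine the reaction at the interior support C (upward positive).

R_C = 139.1 kN

Take M_C as the redundant. Released structure: two simple spans AC and CE with a hinge at C.
Rotations at C on the released spans (each span's end-slope, ×1/EI):
  span AC: triangular load, peak 4.2: 7w₀L³/(360EI) = 41.81/EI
  span AC: UDL 10: wL³/(24EI) = 213.3/EI
  span CE: point load 11.5 at a = 4.5: Pab(L + b)/(6LEI) = 58.22/EI
  span CE: point load 75 at a = 0.9: Pab(L + b)/(6LEI) = 173.1/EI
  relative rotation θ_0 = (255.1 + 231.4)/EI = 486.5/EI
A unit hogging moment at C produces rotation L₁/(3EI) + L₂/(3EI) = 5.667/EI.
Compatibility: M_C·(L₁+L₂)/(3EI) = θ_0, giving M_C = 85.85 kN·m (hogging).
Span AC, ΣM about A with M_C applied at C: R_C^{AC}·8 = 364.8 + 85.85, so R_C^{AC} = 56.33 kN and R_A = 96.8 − 56.33 = 40.47 kN.
Span CE, ΣM about E: R_C^{CE}·9 = 659.2 + 85.85, so R_C^{CE} = 82.79 kN and R_E = 86.5 − 82.79 = 3.711 kN.
R_C = 56.33 + 82.79 = 139.1 kN.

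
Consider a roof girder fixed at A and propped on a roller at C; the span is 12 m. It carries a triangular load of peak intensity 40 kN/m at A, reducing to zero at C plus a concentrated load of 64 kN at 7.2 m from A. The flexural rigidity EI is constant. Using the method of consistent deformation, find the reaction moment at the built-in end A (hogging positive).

Choose R_C as the redundant. The primary structure is the cantilever fixed at A.
Free-end deflection of the primary structure under the applied loading (downward +):
  triangular load, peak 40 at the fixed end: w₀L⁴/(30EI) = 27648/EI
  point load 64 at a = 7.2: Pa²(3L − a)/(6EI) = 15925/EI
  δ_0 = 43573/EI
Tip deflection under a unit load at C: L³/(3EI) = 576/EI.
The prop prevents deflection at C: R_C = δ_0/δ_{CC} = 43573/576 = 75.65 kN.
Moment equilibrium about A: M_A = Σ(load moments about A) − R_C·L = 1421 − 75.65×12 = 513 kN·m.

M_A = 513 kN·m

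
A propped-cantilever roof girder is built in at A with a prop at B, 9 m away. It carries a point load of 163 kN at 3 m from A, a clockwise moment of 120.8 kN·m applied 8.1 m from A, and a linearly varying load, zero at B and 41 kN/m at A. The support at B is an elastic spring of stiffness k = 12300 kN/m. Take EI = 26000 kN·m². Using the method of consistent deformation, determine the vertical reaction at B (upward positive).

R_B = 80.28 kN

Choose R_B as the redundant. The primary structure is the cantilever fixed at A.
Deflection at B on the released cantilever, summing each load's contribution:
  point load 163 at a = 3: Pa²(3L − a)/(6EI) = 5868/EI
  clockwise couple 120.8 at a = 8.1: M₀a(2L − a)/(2EI) = 4843/EI
  triangular load, peak 41 at the fixed end: w₀L⁴/(30EI) = 8967/EI
  δ_0 = 19678/EI
Tip deflection under a unit load at B: L³/(3EI) = 243/EI.
With EI = 26000 kN·m²: δ_0 = 0.75685 m and δ_{BB} = 0.009346 m/kN.
Compatibility — the spring shortens by R_B/k under the reaction it provides: δ_0 − R_B·δ_{BB} = R_B/k. With 1/k = 0.000081 m/kN, R_B = δ_0 / (δ_{BB} + 1/k) = 0.75685 / (0.009346 + 0.000081) = 80.28 kN.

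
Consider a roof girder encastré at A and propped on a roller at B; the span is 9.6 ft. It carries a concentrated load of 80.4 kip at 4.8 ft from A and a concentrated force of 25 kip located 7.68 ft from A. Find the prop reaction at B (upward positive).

Choose R_B as the redundant. The primary structure is the cantilever fixed at A.
Free-end deflection of the primary structure under the applied loading (downward +):
  point load 80.4 at a = 4.8: Pa²(3L − a)/(6EI) = 7410/EI
  point load 25 at a = 7.68: Pa²(3L − a)/(6EI) = 5190/EI
  δ_0 = 12600/EI
Tip deflection under a unit load at B: L³/(3EI) = 294.9/EI.
The prop prevents deflection at B: R_B = δ_0/δ_{BB} = 12600/294.9 = 42.73 kip.

R_B = 42.73 kip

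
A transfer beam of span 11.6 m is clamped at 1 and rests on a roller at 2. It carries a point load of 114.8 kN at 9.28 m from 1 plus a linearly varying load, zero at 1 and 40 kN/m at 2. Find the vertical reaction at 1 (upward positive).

Remove the prop at 2; the released (primary) structure is a cantilever built in at 1.
Downward deflection at the released point 2 due to the loads:
  point load 114.8 at a = 9.28: Pa²(3L − a)/(6EI) = 42050/EI
  triangular load, peak 40 at the free end: 11w₀L⁴/(120EI) = 66390/EI
  δ_0 = 108440/EI
Tip deflection under a unit load at 2: L³/(3EI) = 520.3/EI.
Compatibility at 2: δ_0 − R_2·δ_{22} = 0, so R_2 = 108440/520.3 = 208.4 kN.
Vertical equilibrium: R_1 = ΣP − R_2 = 346.8 − 208.4 = 138.4 kN.

R_1 = 138.4 kN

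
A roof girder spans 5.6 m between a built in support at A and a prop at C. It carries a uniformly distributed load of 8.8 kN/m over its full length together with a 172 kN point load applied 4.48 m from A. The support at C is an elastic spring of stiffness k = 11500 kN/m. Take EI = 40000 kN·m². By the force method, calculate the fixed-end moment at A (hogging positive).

Choose R_C as the redundant. The primary structure is the cantilever fixed at A.
Free-end deflection of the primary structure under the applied loading (downward +):
  UDL 8.8: wL⁴/(8EI) = 1082/EI
  point load 172 at a = 4.48: Pa²(3L − a)/(6EI) = 7088/EI
  δ_0 = 8170/EI
Tip deflection under a unit load at C: L³/(3EI) = 58.54/EI.
With EI = 40000 kN·m²: δ_0 = 0.20425 m and δ_{CC} = 0.001463 m/kN.
Compatibility — the spring shortens by R_C/k under the reaction it provides: δ_0 − R_C·δ_{CC} = R_C/k. With 1/k = 0.000087 m/kN, R_C = δ_0 / (δ_{CC} + 1/k) = 0.20425 / (0.001463 + 0.000087) = 131.7 kN.
Moment equilibrium about A: M_A = Σ(load moments about A) − R_C·L = 908.5 − 131.7×5.6 = 170.8 kN·m.

M_A = 170.8 kN·m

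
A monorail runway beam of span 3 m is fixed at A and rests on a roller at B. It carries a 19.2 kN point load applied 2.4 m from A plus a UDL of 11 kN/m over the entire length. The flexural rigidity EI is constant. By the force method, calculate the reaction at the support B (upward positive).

Remove the prop at B; the released (primary) structure is a cantilever built in at A.
Downward deflection at the released point B due to the loads:
  point load 19.2 at a = 2.4: Pa²(3L − a)/(6EI) = 121.7/EI
  UDL 11: wL⁴/(8EI) = 111.4/EI
  δ_0 = 233/EI
Flexibility coefficient — unit upward force at B: δ_{BB} = L³/(3EI) = 9/EI.
Compatibility at B: δ_0 − R_B·δ_{BB} = 0, so R_B = 233/9 = 25.89 kN.

R_B = 25.89 kN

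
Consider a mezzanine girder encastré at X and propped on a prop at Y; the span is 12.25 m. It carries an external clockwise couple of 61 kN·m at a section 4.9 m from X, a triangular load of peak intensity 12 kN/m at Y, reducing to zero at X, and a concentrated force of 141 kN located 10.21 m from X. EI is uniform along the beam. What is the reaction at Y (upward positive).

Choose R_Y as the redundant. The primary structure is the cantilever fixed at X.
Deflection at Y on the released cantilever, summing each load's contribution:
  clockwise couple 61 at a = 4.9: M₀a(2L − a)/(2EI) = 2929/EI
  triangular load, peak 12 at the free end: 11w₀L⁴/(120EI) = 24771/EI
  point load 141 at a = 10.21: Pa²(3L − a)/(6EI) = 65016/EI
  δ_0 = 92716/EI
Tip deflection under a unit load at Y: L³/(3EI) = 612.8/EI.
Compatibility at Y: δ_0 − R_Y·δ_{YY} = 0, so R_Y = 92716/612.8 = 151.3 kN.

R_Y = 151.3 kN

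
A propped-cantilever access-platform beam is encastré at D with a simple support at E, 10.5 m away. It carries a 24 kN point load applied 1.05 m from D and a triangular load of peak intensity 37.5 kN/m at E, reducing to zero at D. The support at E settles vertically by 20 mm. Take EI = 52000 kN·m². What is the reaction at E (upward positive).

Take the reaction at E as the redundant and release it; the primary structure is a cantilever fixed at D.
Deflection at E on the released cantilever, summing each load's contribution:
  point load 24 at a = 1.05: Pa²(3L − a)/(6EI) = 134.3/EI
  triangular load, peak 37.5 at the free end: 11w₀L⁴/(120EI) = 41783/EI
  δ_0 = 41917/EI
Flexibility coefficient — unit upward force at E: δ_{EE} = L³/(3EI) = 385.9/EI.
With EI = 52000 kN·m²: δ_0 = 0.8061 m and δ_{EE} = 0.007421 m/kN.
Compatibility — the beam at E must follow the support down by 0.02 m: δ_0 − R_E·δ_{EE} = 0.02, so R_E = (0.8061 − 0.02)/0.007421 = 105.9 kN.

R_E = 105.9 kN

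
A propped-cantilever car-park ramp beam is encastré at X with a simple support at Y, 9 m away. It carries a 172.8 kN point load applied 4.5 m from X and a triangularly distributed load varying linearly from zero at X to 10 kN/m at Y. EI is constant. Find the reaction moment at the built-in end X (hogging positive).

M_X = 338.9 kN·m

Choose R_Y as the redundant. The primary structure is the cantilever fixed at X.
Primary-structure tip deflection at Y by superposition:
  point load 172.8 at a = 4.5: Pa²(3L − a)/(6EI) = 13122/EI
  triangular load, peak 10 at the free end: 11w₀L⁴/(120EI) = 6014/EI
  δ_0 = 19136/EI
Flexibility coefficient — unit upward force at Y: δ_{YY} = L³/(3EI) = 243/EI.
Compatibility at Y: δ_0 − R_Y·δ_{YY} = 0, so R_Y = 19136/243 = 78.75 kN.
Moment equilibrium about X: M_X = Σ(load moments about X) − R_Y·L = 1048 − 78.75×9 = 338.9 kN·m.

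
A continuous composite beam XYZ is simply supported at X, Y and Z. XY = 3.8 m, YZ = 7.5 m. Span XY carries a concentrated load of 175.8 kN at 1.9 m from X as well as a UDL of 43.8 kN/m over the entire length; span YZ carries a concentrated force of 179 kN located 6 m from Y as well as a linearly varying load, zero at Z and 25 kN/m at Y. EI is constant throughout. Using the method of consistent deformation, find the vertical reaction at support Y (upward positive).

Take M_Y as the redundant. Released structure: two simple spans XY and YZ with a hinge at Y.
End slopes at the hinge Y, treating each span as simply supported:
  span XY: point load 175.8 at a = 1.9: Pab(L + a)/(6LEI) = 158.7/EI
  span XY: UDL 43.8: wL³/(24EI) = 100.1/EI
  span YZ: point load 179 at a = 6: Pab(L + b)/(6LEI) = 322.2/EI
  span YZ: triangular load, peak 25: w₀L³/(45EI) = 234.4/EI
  relative rotation θ_0 = (258.8 + 556.6)/EI = 815.4/EI
A unit hogging moment at Y produces rotation L₁/(3EI) + L₂/(3EI) = 3.767/EI.
Slope continuity at Y: θ_0 = M_Y·3.767/EI, so M_Y = 815.4/3.767 = 216.5 kN·m (hogging).
Span XY, ΣM about X with M_Y applied at Y: R_Y^{XY}·3.8 = 650.3 + 216.5, so R_Y^{XY} = 228.1 kN and R_X = 342.2 − 228.1 = 114.2 kN.
Span YZ, ΣM about Z: R_Y^{YZ}·7.5 = 737.2 + 216.5, so R_Y^{YZ} = 127.2 kN and R_Z = 272.8 − 127.2 = 145.6 kN.
R_Y = 228.1 + 127.2 = 355.2 kN.

R_Y = 355.2 kN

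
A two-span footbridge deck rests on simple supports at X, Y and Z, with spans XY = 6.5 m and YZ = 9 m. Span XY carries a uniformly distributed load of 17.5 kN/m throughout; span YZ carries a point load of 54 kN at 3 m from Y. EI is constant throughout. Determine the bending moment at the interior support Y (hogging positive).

Release continuity at Y by inserting a hinge; the redundant is the internal moment M_Y. The primary structure is two simply-supported spans XY and YZ.
End slopes at the hinge Y, treating each span as simply supported:
  span XY: UDL 17.5: wL³/(24EI) = 200.2/EI
  span YZ: point load 54 at a = 3: Pab(L + b)/(6LEI) = 270/EI
  relative rotation θ_0 = (200.2 + 270)/EI = 470.2/EI
A unit hogging moment at Y produces rotation L₁/(3EI) + L₂/(3EI) = 5.167/EI.
Slope continuity at Y: θ_0 = M_Y·5.167/EI, so M_Y = 470.2/5.167 = 91.02 kN·m (hogging).

M_Y = 91.02 kN·m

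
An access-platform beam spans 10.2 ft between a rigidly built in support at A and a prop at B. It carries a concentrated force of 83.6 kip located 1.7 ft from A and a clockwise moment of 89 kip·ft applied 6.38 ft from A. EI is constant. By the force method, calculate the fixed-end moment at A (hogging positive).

M_A = 82.79 kip·ft

Take the reaction at B as the redundant and release it; the primary structure is a cantilever fixed at A.
Free-end deflection of the primary structure under the applied loading (downward +):
  point load 83.6 at a = 1.7: Pa²(3L − a)/(6EI) = 1164/EI
  clockwise couple 89 at a = 6.38: M₀a(2L − a)/(2EI) = 3980/EI
  δ_0 = 5144/EI
Tip deflection under a unit load at B: L³/(3EI) = 353.7/EI.
The prop prevents deflection at B: R_B = δ_0/δ_{BB} = 5144/353.7 = 14.54 kip.
Moment equilibrium about A: M_A = Σ(load moments about A) − R_B·L = 231.1 − 14.54×10.2 = 82.79 kip·ft.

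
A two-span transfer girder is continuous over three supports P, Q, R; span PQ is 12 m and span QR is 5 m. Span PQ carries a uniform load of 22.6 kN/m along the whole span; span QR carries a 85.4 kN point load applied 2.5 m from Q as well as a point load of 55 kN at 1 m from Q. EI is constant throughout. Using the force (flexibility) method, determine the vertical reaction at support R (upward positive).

Insert a hinge at Q; M_Q is the redundant, and each span becomes simply supported.
End slopes at the hinge Q, treating each span as simply supported:
  span PQ: UDL 22.6: wL³/(24EI) = 1627/EI
  span QR: point load 85.4 at a = 2.5: Pab(L + b)/(6LEI) = 133.4/EI
  span QR: point load 55 at a = 1: Pab(L + b)/(6LEI) = 66/EI
  relative rotation θ_0 = (1627 + 199.4)/EI = 1827/EI
A unit hogging moment at Q produces rotation L₁/(3EI) + L₂/(3EI) = 5.667/EI.
Compatibility: M_Q·(L₁+L₂)/(3EI) = θ_0, giving M_Q = 322.3 kN·m (hogging).
Span QR, ΣM about R: R_Q^{QR}·5 = 433.5 + 322.3, so R_Q^{QR} = 151.2 kN and R_R = 140.4 − 151.2 = -10.77 kN.

R_R = -10.77 kN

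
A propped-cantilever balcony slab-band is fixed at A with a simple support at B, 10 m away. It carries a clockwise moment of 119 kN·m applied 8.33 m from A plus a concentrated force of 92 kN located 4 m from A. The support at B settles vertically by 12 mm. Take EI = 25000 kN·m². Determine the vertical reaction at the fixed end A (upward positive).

R_A = 56.41 kN

Release the roller at B. Primary structure: cantilever fixed at A.
Free-end deflection of the primary structure under the applied loading (downward +):
  clockwise couple 119 at a = 8.33: M₀a(2L − a)/(2EI) = 5784/EI
  point load 92 at a = 4: Pa²(3L − a)/(6EI) = 6379/EI
  δ_0 = 12163/EI
Tip deflection under a unit load at B: L³/(3EI) = 333.3/EI.
With EI = 25000 kN·m²: δ_0 = 0.48651 m and δ_{BB} = 0.013333 m/kN.
Compatibility — the beam at B must follow the support down by 0.012 m: δ_0 − R_B·δ_{BB} = 0.012, so R_B = (0.48651 − 0.012)/0.013333 = 35.59 kN.
Vertical equilibrium: R_A = ΣP − R_B = 92 − 35.59 = 56.41 kN.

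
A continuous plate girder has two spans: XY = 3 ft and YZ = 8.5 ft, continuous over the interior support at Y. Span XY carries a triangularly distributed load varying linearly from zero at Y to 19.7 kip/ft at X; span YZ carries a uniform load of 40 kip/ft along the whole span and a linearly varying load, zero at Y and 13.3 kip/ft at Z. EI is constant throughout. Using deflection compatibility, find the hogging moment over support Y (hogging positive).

Insert a hinge at Y; M_Y is the redundant, and each span becomes simply supported.
End slopes at the hinge Y, treating each span as simply supported:
  span XY: triangular load, peak 19.7: 7w₀L³/(360EI) = 10.34/EI
  span YZ: UDL 40: wL³/(24EI) = 1024/EI
  span YZ: triangular load, peak 13.3: 7w₀L³/(360EI) = 158.8/EI
  relative rotation θ_0 = (10.34 + 1182)/EI = 1193/EI
A unit hogging moment at Y produces rotation L₁/(3EI) + L₂/(3EI) = 3.833/EI.
Compatibility: M_Y·(L₁+L₂)/(3EI) = θ_0, giving M_Y = 311.1 kip·ft (hogging).

M_Y = 311.1 kip·ft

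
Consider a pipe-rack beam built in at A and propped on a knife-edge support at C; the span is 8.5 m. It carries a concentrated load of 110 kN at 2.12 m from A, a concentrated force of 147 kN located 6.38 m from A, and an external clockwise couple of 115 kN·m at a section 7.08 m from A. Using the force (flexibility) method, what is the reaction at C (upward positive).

Choose R_C as the redundant. The primary structure is the cantilever fixed at A.
Downward deflection at the released point C due to the loads:
  point load 110 at a = 2.12: Pa²(3L − a)/(6EI) = 1926/EI
  point load 147 at a = 6.38: Pa²(3L − a)/(6EI) = 19068/EI
  clockwise couple 115 at a = 7.08: M₀a(2L − a)/(2EI) = 4038/EI
  δ_0 = 25032/EI
Tip deflection under a unit load at C: L³/(3EI) = 204.7/EI.
The prop prevents deflection at C: R_C = δ_0/δ_{CC} = 25032/204.7 = 122.3 kN.

R_C = 122.3 kN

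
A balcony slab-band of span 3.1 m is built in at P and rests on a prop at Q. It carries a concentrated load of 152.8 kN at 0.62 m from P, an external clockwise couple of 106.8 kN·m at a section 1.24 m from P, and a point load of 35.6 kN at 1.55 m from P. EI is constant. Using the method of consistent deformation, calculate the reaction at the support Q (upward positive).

R_Q = 52.76 kN

Choose R_Q as the redundant. The primary structure is the cantilever fixed at P.
Free-end deflection of the primary structure under the applied loading (downward +):
  point load 152.8 at a = 0.62: Pa²(3L − a)/(6EI) = 84.97/EI
  clockwise couple 106.8 at a = 1.24: M₀a(2L − a)/(2EI) = 328.4/EI
  point load 35.6 at a = 1.55: Pa²(3L − a)/(6EI) = 110.5/EI
  δ_0 = 523.9/EI
Flexibility coefficient — unit upward force at Q: δ_{QQ} = L³/(3EI) = 9.93/EI.
The prop prevents deflection at Q: R_Q = δ_0/δ_{QQ} = 523.9/9.93 = 52.76 kN.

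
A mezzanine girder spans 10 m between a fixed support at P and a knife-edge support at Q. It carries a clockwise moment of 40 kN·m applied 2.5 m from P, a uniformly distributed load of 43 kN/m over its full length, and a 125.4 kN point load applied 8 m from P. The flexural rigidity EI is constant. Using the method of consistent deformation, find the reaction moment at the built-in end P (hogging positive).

M_P = 671.6 kN·m

Release the roller at Q. Primary structure: cantilever fixed at P.
Free-end deflection of the primary structure under the applied loading (downward +):
  clockwise couple 40 at a = 2.5: M₀a(2L − a)/(2EI) = 875/EI
  UDL 43: wL⁴/(8EI) = 53750/EI
  point load 125.4 at a = 8: Pa²(3L − a)/(6EI) = 29427/EI
  δ_0 = 84052/EI
Flexibility coefficient — unit upward force at Q: δ_{QQ} = L³/(3EI) = 333.3/EI.
Compatibility at Q: δ_0 − R_Q·δ_{QQ} = 0, so R_Q = 84052/333.3 = 252.2 kN.
Moment equilibrium about P: M_P = Σ(load moments about P) − R_Q·L = 3193 − 252.2×10 = 671.6 kN·m.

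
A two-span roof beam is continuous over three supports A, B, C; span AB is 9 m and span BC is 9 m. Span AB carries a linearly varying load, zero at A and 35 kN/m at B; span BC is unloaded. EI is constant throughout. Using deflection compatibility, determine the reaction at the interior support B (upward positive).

R_B = 126 kN

Release continuity at B by inserting a hinge; the redundant is the internal moment M_B. The primary structure is two simply-supported spans AB and BC.
Discontinuity in slope at B on the released structure — sum the simple-span end rotations:
  span AB: triangular load, peak 35: w₀L³/(45EI) = 567/EI
  relative rotation θ_0 = (567 + 0)/EI = 567/EI
A unit hogging moment at B produces rotation L₁/(3EI) + L₂/(3EI) = 6/EI.
Slope continuity at B: θ_0 = M_B·6/EI, so M_B = 567/6 = 94.5 kN·m (hogging).
Span AB, ΣM about A with M_B applied at B: R_B^{AB}·9 = 945 + 94.5, so R_B^{AB} = 115.5 kN and R_A = 157.5 − 115.5 = 42 kN.
Span BC, ΣM about C: R_B^{BC}·9 = 0 + 94.5, so R_B^{BC} = 10.5 kN and R_C = 0 − 10.5 = -10.5 kN.
R_B = 115.5 + 10.5 = 126 kN.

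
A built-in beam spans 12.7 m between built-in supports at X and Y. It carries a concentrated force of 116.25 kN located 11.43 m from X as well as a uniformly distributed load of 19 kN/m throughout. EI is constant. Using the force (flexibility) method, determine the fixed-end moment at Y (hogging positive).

Release both end moments; the primary structure is a simply-supported span XY with redundants M_X and M_Y.
End rotations of the released simple span under the applied load (×1/EI):
  at X: point load 116.25 at a = 11.43: Pab(L + b)/(6LEI) = 309.4/EI
  at Y: point load 116.25 at a = 11.43: Pab(L + a)/(6LEI) = 534.4/EI
  at X: UDL 19: wL³/(24EI) = 1622/EI
  at Y: UDL 19: wL³/(24EI) = 1622/EI
  θ_X0 = 1931/EI,  θ_Y0 = 2156/EI
Flexibility coefficients: a unit moment at one end gives L/(3EI) there and L/(6EI) at the far end, so f₁₁ = f₂₂ = 4.233/EI and f₁₂ = f₂₁ = 2.117/EI.
Compatibility — zero rotation at each built-in end:
  4.233 M_X + 2.117 M_Y = 1931
  2.117 M_X + 4.233 M_Y = 2156
Solving the pair gives M_X = 268.7 kN·m and M_Y = 375 kN·m (hogging).

M_Y = 375 kN·m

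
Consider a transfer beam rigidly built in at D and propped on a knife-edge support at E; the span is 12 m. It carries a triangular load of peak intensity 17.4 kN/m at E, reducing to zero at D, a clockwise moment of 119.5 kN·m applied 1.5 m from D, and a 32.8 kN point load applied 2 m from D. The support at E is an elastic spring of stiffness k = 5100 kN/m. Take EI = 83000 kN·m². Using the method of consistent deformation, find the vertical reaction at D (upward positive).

Remove the prop at E; the released (primary) structure is a cantilever built in at D.
Primary-structure tip deflection at E by superposition:
  triangular load, peak 17.4 at the free end: 11w₀L⁴/(120EI) = 33074/EI
  clockwise couple 119.5 at a = 1.5: M₀a(2L − a)/(2EI) = 2017/EI
  point load 32.8 at a = 2: Pa²(3L − a)/(6EI) = 743.5/EI
  δ_0 = 35834/EI
Tip deflection under a unit load at E: L³/(3EI) = 576/EI.
With EI = 83000 kN·m²: δ_0 = 0.43173 m and δ_{EE} = 0.00694 m/kN.
Compatibility — the spring shortens by R_E/k under the reaction it provides: δ_0 − R_E·δ_{EE} = R_E/k. With 1/k = 0.000196 m/kN, R_E = δ_0 / (δ_{EE} + 1/k) = 0.43173 / (0.00694 + 0.000196) = 60.5 kN.
Vertical equilibrium: R_D = ΣP − R_E = 137.2 − 60.5 = 76.7 kN.

R_D = 76.7 kN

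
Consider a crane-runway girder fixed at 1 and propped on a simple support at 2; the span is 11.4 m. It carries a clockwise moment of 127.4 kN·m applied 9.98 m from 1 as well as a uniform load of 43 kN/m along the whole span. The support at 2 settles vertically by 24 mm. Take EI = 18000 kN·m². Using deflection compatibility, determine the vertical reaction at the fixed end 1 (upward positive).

Take the reaction at 2 as the redundant and release it; the primary structure is a cantilever fixed at 1.
Downward deflection at the released point 2 due to the loads:
  clockwise couple 127.4 at a = 9.98: M₀a(2L − a)/(2EI) = 8150/EI
  UDL 43: wL⁴/(8EI) = 90782/EI
  δ_0 = 98932/EI
Flexibility coefficient — unit upward force at 2: δ_{22} = L³/(3EI) = 493.8/EI.
With EI = 18000 kN·m²: δ_0 = 5.4962 m and δ_{22} = 0.027436 m/kN.
Compatibility — the beam at 2 must follow the support down by 0.024 m: δ_0 − R_2·δ_{22} = 0.024, so R_2 = (5.4962 − 0.024)/0.027436 = 199.5 kN.
Vertical equilibrium: R_1 = ΣP − R_2 = 490.2 − 199.5 = 290.7 kN.

R_1 = 290.7 kN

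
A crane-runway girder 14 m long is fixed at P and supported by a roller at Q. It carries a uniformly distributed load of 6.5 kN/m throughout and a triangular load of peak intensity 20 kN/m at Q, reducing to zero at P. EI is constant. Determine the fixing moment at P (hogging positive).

Release the roller at Q. Primary structure: cantilever fixed at P.
Downward deflection at the released point Q due to the loads:
  UDL 6.5: wL⁴/(8EI) = 31213/EI
  triangular load, peak 20 at the free end: 11w₀L⁴/(120EI) = 70429/EI
  δ_0 = 101642/EI
Flexibility coefficient — unit upward force at Q: δ_{QQ} = L³/(3EI) = 914.7/EI.
Compatibility at Q: δ_0 − R_Q·δ_{QQ} = 0, so R_Q = 101642/914.7 = 111.1 kN.
Moment equilibrium about P: M_P = Σ(load moments about P) − R_Q·L = 1944 − 111.1×14 = 387.9 kN·m.

M_P = 387.9 kN·m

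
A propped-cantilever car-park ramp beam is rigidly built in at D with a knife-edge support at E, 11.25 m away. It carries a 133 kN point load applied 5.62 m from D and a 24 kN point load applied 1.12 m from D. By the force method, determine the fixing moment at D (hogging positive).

M_D = 303.6 kN·m

Release the roller at E. Primary structure: cantilever fixed at D.
Free-end deflection of the primary structure under the applied loading (downward +):
  point load 133 at a = 5.62: Pa²(3L − a)/(6EI) = 19694/EI
  point load 24 at a = 1.12: Pa²(3L − a)/(6EI) = 163.7/EI
  δ_0 = 19858/EI
Flexibility coefficient — unit upward force at E: δ_{EE} = L³/(3EI) = 474.6/EI.
The prop prevents deflection at E: R_E = δ_0/δ_{EE} = 19858/474.6 = 41.84 kN.
Moment equilibrium about D: M_D = Σ(load moments about D) − R_E·L = 774.3 − 41.84×11.25 = 303.6 kN·m.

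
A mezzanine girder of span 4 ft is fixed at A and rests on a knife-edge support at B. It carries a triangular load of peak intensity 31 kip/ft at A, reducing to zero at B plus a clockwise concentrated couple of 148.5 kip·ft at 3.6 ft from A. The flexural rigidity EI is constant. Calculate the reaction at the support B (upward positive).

R_B = 67.53 kip

Take the reaction at B as the redundant and release it; the primary structure is a cantilever fixed at A.
Downward deflection at the released point B due to the loads:
  triangular load, peak 31 at the fixed end: w₀L⁴/(30EI) = 264.5/EI
  clockwise couple 148.5 at a = 3.6: M₀a(2L − a)/(2EI) = 1176/EI
  δ_0 = 1441/EI
Flexibility coefficient — unit upward force at B: δ_{BB} = L³/(3EI) = 21.33/EI.
Compatibility at B: δ_0 − R_B·δ_{BB} = 0, so R_B = 1441/21.33 = 67.53 kip.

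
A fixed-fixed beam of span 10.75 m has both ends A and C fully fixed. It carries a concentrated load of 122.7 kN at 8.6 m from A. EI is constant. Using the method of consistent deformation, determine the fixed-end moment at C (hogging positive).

M_C = 168.8 kN·m

Release both end moments; the primary structure is a simply-supported span AC with redundants M_A and M_C.
On the primary (simply-supported) span, the end slopes from the loading are:
  at A: point load 122.7 at a = 8.6: Pab(L + b)/(6LEI) = 453.7/EI
  at C: point load 122.7 at a = 8.6: Pab(L + a)/(6LEI) = 680.6/EI
  θ_A0 = 453.7/EI,  θ_C0 = 680.6/EI
Flexibility coefficients: a unit moment at one end gives L/(3EI) there and L/(6EI) at the far end, so f₁₁ = f₂₂ = 3.583/EI and f₁₂ = f₂₁ = 1.792/EI.
Compatibility — zero rotation at each built-in end:
  3.583 M_A + 1.792 M_C = 453.7
  1.792 M_A + 3.583 M_C = 680.6
Solving the pair gives M_A = 42.21 kN·m and M_C = 168.8 kN·m (hogging).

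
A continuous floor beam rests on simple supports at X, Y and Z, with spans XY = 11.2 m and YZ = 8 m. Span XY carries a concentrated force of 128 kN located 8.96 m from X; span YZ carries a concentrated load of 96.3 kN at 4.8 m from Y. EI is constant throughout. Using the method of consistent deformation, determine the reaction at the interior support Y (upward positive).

Release continuity at Y by inserting a hinge; the redundant is the internal moment M_Y. The primary structure is two simply-supported spans XY and YZ.
End slopes at the hinge Y, treating each span as simply supported:
  span XY: point load 128 at a = 8.96: Pab(L + a)/(6LEI) = 770.7/EI
  span YZ: point load 96.3 at a = 4.8: Pab(L + b)/(6LEI) = 345.1/EI
  relative rotation θ_0 = (770.7 + 345.1)/EI = 1116/EI
A unit hogging moment at Y produces rotation L₁/(3EI) + L₂/(3EI) = 6.4/EI.
Slope continuity at Y: θ_0 = M_Y·6.4/EI, so M_Y = 1116/6.4 = 174.4 kN·m (hogging).
Span XY, ΣM about X with M_Y applied at Y: R_Y^{XY}·11.2 = 1147 + 174.4, so R_Y^{XY} = 118 kN and R_X = 128 − 118 = 10.03 kN.
Span YZ, ΣM about Z: R_Y^{YZ}·8 = 308.2 + 174.4, so R_Y^{YZ} = 60.31 kN and R_Z = 96.3 − 60.31 = 35.99 kN.
R_Y = 118 + 60.31 = 178.3 kN.

R_Y = 178.3 kN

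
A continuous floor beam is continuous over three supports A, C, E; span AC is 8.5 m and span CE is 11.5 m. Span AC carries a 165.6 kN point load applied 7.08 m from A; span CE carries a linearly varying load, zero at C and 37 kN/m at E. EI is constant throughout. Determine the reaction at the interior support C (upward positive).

Insert a hinge at C; M_C is the redundant, and each span becomes simply supported.
End slopes at the hinge C, treating each span as simply supported:
  span AC: point load 165.6 at a = 7.08: Pab(L + a)/(6LEI) = 508.6/EI
  span CE: triangular load, peak 37: 7w₀L³/(360EI) = 1094/EI
  relative rotation θ_0 = (508.6 + 1094)/EI = 1603/EI
A unit hogging moment at C produces rotation L₁/(3EI) + L₂/(3EI) = 6.667/EI.
Slope continuity at C: θ_0 = M_C·6.667/EI, so M_C = 1603/6.667 = 240.4 kN·m (hogging).
Span AC, ΣM about A with M_C applied at C: R_C^{AC}·8.5 = 1172 + 240.4, so R_C^{AC} = 166.2 kN and R_A = 165.6 − 166.2 = -0.6196 kN.
Span CE, ΣM about E: R_C^{CE}·11.5 = 815.5 + 240.4, so R_C^{CE} = 91.82 kN and R_E = 212.8 − 91.82 = 120.9 kN.
R_C = 166.2 + 91.82 = 258 kN.

R_C = 258 kN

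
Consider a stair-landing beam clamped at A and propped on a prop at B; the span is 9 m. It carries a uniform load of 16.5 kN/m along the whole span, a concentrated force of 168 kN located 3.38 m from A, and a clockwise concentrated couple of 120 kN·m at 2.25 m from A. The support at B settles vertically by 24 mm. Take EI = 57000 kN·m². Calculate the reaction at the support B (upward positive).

Choose R_B as the redundant. The primary structure is the cantilever fixed at A.
Downward deflection at the released point B due to the loads:
  UDL 16.5: wL⁴/(8EI) = 13532/EI
  point load 168 at a = 3.38: Pa²(3L − a)/(6EI) = 7556/EI
  clockwise couple 120 at a = 2.25: M₀a(2L − a)/(2EI) = 2126/EI
  δ_0 = 23214/EI
Tip deflection under a unit load at B: L³/(3EI) = 243/EI.
With EI = 57000 kN·m²: δ_0 = 0.40726 m and δ_{BB} = 0.004263 m/kN.
Compatibility — the beam at B must follow the support down by 0.024 m: δ_0 − R_B·δ_{BB} = 0.024, so R_B = (0.40726 − 0.024)/0.004263 = 89.9 kN.

R_B = 89.9 kN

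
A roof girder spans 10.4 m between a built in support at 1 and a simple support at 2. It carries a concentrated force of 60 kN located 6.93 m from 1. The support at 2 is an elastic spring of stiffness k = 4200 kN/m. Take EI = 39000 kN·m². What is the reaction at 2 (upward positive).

R_2 = 30.33 kN

Choose R_2 as the redundant. The primary structure is the cantilever fixed at 1.
Deflection at 2 on the released cantilever, summing each load's contribution:
  point load 60 at a = 6.93: Pa²(3L − a)/(6EI) = 11656/EI
Flexibility coefficient — unit upward force at 2: δ_{22} = L³/(3EI) = 375/EI.
With EI = 39000 kN·m²: δ_0 = 0.29886 m and δ_{22} = 0.009614 m/kN.
Compatibility — the spring shortens by R_2/k under the reaction it provides: δ_0 − R_2·δ_{22} = R_2/k. With 1/k = 0.000238 m/kN, R_2 = δ_0 / (δ_{22} + 1/k) = 0.29886 / (0.009614 + 0.000238) = 30.33 kN.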